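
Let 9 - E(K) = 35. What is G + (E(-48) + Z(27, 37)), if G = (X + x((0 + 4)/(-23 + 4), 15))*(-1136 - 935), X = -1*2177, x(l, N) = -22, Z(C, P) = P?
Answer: 4554140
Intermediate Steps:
X = -2177
E(K) = -26 (E(K) = 9 - 1*35 = 9 - 35 = -26)
G = 4554129 (G = (-2177 - 22)*(-1136 - 935) = -2199*(-2071) = 4554129)
G + (E(-48) + Z(27, 37)) = 4554129 + (-26 + 37) = 4554129 + 11 = 4554140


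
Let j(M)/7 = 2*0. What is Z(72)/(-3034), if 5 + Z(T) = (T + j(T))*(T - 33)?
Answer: -2803/3034 ≈ -0.92386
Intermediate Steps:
j(M) = 0 (j(M) = 7*(2*0) = 7*0 = 0)
Z(T) = -5 + T*(-33 + T) (Z(T) = -5 + (T + 0)*(T - 33) = -5 + T*(-33 + T))
Z(72)/(-3034) = (-5 + 72² - 33*72)/(-3034) = (-5 + 5184 - 2376)*(-1/3034) = 2803*(-1/3034) = -2803/3034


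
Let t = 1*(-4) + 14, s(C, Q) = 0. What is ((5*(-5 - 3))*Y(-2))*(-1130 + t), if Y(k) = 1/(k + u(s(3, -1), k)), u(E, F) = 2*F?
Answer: -22400/3 ≈ -7466.7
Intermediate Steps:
t = 10 (t = -4 + 14 = 10)
Y(k) = 1/(3*k) (Y(k) = 1/(k + 2*k) = 1/(3*k))
((5*(-5 - 3))*Y(-2))*(-1130 + t) = ((5*(-5 - 3))*((⅓)/(-2)))*(-1130 + 10) = ((5*(-8))*((⅓)*(-½)))*(-1120) = -40*(-⅙)*(-1120) = (20/3)*(-1120) = -22400/3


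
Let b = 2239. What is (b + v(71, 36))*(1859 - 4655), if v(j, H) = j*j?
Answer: -20354880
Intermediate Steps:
v(j, H) = j²
(b + v(71, 36))*(1859 - 4655) = (2239 + 71²)*(1859 - 4655) = (2239 + 5041)*(-2796) = 7280*(-2796) = -20354880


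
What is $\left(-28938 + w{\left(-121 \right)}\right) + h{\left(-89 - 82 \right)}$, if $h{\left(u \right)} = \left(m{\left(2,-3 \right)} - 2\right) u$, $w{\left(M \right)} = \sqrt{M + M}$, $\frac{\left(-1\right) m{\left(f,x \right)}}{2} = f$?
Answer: $-27912 + 11 i \sqrt{2} \approx -27912.0 + 15.556 i$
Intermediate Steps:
$m{\left(f,x \right)} = - 2 f$
$w{\left(M \right)} = \sqrt{2} \sqrt{M}$ ($w{\left(M \right)} = \sqrt{2 M} = \sqrt{2} \sqrt{M}$)
$h{\left(u \right)} = - 6 u$ ($h{\left(u \right)} = \left(\left(-2\right) 2 - 2\right) u = \left(-4 - 2\right) u = - 6 u$)
$\left(-28938 + w{\left(-121 \right)}\right) + h{\left(-89 - 82 \right)} = \left(-28938 + \sqrt{2} \sqrt{-121}\right) - 6 \left(-89 - 82\right) = \left(-28938 + \sqrt{2} \cdot 11 i\right) - 6 \left(-89 - 82\right) = \left(-28938 + 11 i \sqrt{2}\right) - -1026 = \left(-28938 + 11 i \sqrt{2}\right) + 1026 = -27912 + 11 i \sqrt{2}$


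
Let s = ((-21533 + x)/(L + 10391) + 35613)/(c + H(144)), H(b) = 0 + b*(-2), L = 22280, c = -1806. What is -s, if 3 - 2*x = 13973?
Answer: 387827935/22804358 ≈ 17.007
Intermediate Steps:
H(b) = -2*b (H(b) = 0 - 2*b = -2*b)
x = -6985 (x = 3/2 - 1/2*13973 = 3/2 - 13973/2 = -6985)
s = -387827935/22804358 (s = ((-21533 - 6985)/(22280 + 10391) + 35613)/(-1806 - 2*144) = (-28518/32671 + 35613)/(-1806 - 288) = (-28518*1/32671 + 35613)/(-2094) = (-28518/32671 + 35613)*(-1/2094) = (1163483805/32671)*(-1/2094) = -387827935/22804358 ≈ -17.007)
-s = -1*(-387827935/22804358) = 387827935/22804358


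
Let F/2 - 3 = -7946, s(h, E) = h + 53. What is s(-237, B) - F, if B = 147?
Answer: 15702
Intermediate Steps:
s(h, E) = 53 + h
F = -15886 (F = 6 + 2*(-7946) = 6 - 15892 = -15886)
s(-237, B) - F = (53 - 237) - 1*(-15886) = -184 + 15886 = 15702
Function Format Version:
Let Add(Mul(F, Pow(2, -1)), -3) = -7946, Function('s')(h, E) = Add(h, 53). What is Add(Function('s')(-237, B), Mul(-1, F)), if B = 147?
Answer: 15702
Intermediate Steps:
Function('s')(h, E) = Add(53, h)
F = -15886 (F = Add(6, Mul(2, -7946)) = Add(6, -15892) = -15886)
Add(Function('s')(-237, B), Mul(-1, F)) = Add(Add(53, -237), Mul(-1, -15886)) = Add(-184, 15886) = 15702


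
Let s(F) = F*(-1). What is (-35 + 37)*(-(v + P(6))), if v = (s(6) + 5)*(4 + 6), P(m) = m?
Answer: 8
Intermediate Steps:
s(F) = -F
v = -10 (v = (-1*6 + 5)*(4 + 6) = (-6 + 5)*10 = -1*10 = -10)
(-35 + 37)*(-(v + P(6))) = (-35 + 37)*(-(-10 + 6)) = 2*(-1*(-4)) = 2*4 = 8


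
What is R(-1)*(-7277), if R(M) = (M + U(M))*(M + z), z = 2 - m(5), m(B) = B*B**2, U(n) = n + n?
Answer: -2707044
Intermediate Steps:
U(n) = 2*n
m(B) = B**3
z = -123 (z = 2 - 1*5**3 = 2 - 1*125 = 2 - 125 = -123)
R(M) = 3*M*(-123 + M) (R(M) = (M + 2*M)*(M - 123) = (3*M)*(-123 + M) = 3*M*(-123 + M))
R(-1)*(-7277) = (3*(-1)*(-123 - 1))*(-7277) = (3*(-1)*(-124))*(-7277) = 372*(-7277) = -2707044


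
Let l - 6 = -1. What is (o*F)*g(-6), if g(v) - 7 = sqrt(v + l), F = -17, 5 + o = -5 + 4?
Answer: 714 + 102*I ≈ 714.0 + 102.0*I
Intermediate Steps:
o = -6 (o = -5 + (-5 + 4) = -5 - 1 = -6)
l = 5 (l = 6 - 1 = 5)
g(v) = 7 + sqrt(5 + v) (g(v) = 7 + sqrt(v + 5) = 7 + sqrt(5 + v))
(o*F)*g(-6) = (-6*(-17))*(7 + sqrt(5 - 6)) = 102*(7 + sqrt(-1)) = 102*(7 + I) = 714 + 102*I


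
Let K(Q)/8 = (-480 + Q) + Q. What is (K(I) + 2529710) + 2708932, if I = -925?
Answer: 5220002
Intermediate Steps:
K(Q) = -3840 + 16*Q (K(Q) = 8*((-480 + Q) + Q) = 8*(-480 + 2*Q) = -3840 + 16*Q)
(K(I) + 2529710) + 2708932 = ((-3840 + 16*(-925)) + 2529710) + 2708932 = ((-3840 - 14800) + 2529710) + 2708932 = (-18640 + 2529710) + 2708932 = 2511070 + 2708932 = 5220002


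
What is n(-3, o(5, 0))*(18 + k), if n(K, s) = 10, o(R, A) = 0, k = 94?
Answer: 1120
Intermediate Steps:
n(-3, o(5, 0))*(18 + k) = 10*(18 + 94) = 10*112 = 1120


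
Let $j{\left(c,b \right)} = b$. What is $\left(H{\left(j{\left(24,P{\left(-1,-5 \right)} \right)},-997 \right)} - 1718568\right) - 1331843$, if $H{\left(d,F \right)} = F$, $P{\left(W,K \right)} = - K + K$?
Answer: $-3051408$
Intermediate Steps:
$P{\left(W,K \right)} = 0$
$\left(H{\left(j{\left(24,P{\left(-1,-5 \right)} \right)},-997 \right)} - 1718568\right) - 1331843 = \left(-997 - 1718568\right) - 1331843 = -1719565 - 1331843 = -3051408$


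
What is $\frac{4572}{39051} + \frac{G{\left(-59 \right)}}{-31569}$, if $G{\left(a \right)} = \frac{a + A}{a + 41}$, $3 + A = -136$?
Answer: $\frac{15989323}{136977891} \approx 0.11673$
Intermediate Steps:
$A = -139$ ($A = -3 - 136 = -139$)
$G{\left(a \right)} = \frac{-139 + a}{41 + a}$ ($G{\left(a \right)} = \frac{a - 139}{a + 41} = \frac{-139 + a}{41 + a}$)
$\frac{4572}{39051} + \frac{G{\left(-59 \right)}}{-31569} = \frac{4572}{39051} + \frac{\frac{1}{41 - 59} \left(-139 - 59\right)}{-31569} = 4572 \cdot \frac{1}{39051} + \frac{1}{-18} \left(-198\right) \left(- \frac{1}{31569}\right) = \frac{508}{4339} + \left(- \frac{1}{18}\right) \left(-198\right) \left(- \frac{1}{31569}\right) = \frac{508}{4339} + 11 \left(- \frac{1}{31569}\right) = \frac{508}{4339} - \frac{11}{31569} = \frac{15989323}{136977891}$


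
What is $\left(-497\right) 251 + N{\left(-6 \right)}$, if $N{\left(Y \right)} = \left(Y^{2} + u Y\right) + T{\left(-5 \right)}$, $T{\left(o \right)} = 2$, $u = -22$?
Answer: $-124577$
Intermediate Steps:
$N{\left(Y \right)} = 2 + Y^{2} - 22 Y$ ($N{\left(Y \right)} = \left(Y^{2} - 22 Y\right) + 2 = 2 + Y^{2} - 22 Y$)
$\left(-497\right) 251 + N{\left(-6 \right)} = \left(-497\right) 251 + \left(2 + \left(-6\right)^{2} - -132\right) = -124747 + \left(2 + 36 + 132\right) = -124747 + 170 = -124577$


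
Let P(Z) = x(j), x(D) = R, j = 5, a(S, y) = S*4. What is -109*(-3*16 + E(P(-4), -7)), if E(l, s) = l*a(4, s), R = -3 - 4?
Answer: 17440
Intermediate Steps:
a(S, y) = 4*S
R = -7
x(D) = -7
P(Z) = -7
E(l, s) = 16*l (E(l, s) = l*(4*4) = l*16 = 16*l)
-109*(-3*16 + E(P(-4), -7)) = -109*(-3*16 + 16*(-7)) = -109*(-48 - 112) = -109*(-160) = 17440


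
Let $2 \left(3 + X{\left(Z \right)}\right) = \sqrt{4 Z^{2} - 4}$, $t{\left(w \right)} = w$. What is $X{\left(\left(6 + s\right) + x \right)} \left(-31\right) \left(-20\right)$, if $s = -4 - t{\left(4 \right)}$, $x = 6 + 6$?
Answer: $-1860 + 1860 \sqrt{11} \approx 4308.9$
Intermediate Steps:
$x = 12$
$s = -8$ ($s = -4 - 4 = -8$)
$X{\left(Z \right)} = -3 + \frac{\sqrt{-4 + 4 Z^{2}}}{2}$ ($X{\left(Z \right)} = -3 + \frac{\sqrt{4 Z^{2} - 4}}{2} = -3 + \frac{\sqrt{-4 + 4 Z^{2}}}{2}$)
$X{\left(\left(6 + s\right) + x \right)} \left(-31\right) \left(-20\right) = \left(-3 + \sqrt{-1 + \left(\left(6 - 8\right) + 12\right)^{2}}\right) \left(-31\right) \left(-20\right) = \left(-3 + \sqrt{-1 + \left(-2 + 12\right)^{2}}\right) \left(-31\right) \left(-20\right) = \left(-3 + \sqrt{-1 + 10^{2}}\right) \left(-31\right) \left(-20\right) = \left(-3 + \sqrt{-1 + 100}\right) \left(-31\right) \left(-20\right) = \left(-3 + \sqrt{99}\right) \left(-31\right) \left(-20\right) = \left(-3 + 3 \sqrt{11}\right) \left(-31\right) \left(-20\right) = \left(93 - 93 \sqrt{11}\right) \left(-20\right) = -1860 + 1860 \sqrt{11}$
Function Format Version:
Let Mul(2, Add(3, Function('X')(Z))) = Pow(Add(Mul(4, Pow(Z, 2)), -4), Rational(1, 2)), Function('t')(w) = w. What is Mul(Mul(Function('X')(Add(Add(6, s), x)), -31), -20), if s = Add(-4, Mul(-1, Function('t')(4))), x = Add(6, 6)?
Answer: Add(-1860, Mul(1860, Pow(11, Rational(1, 2)))) ≈ 4308.9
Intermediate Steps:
x = 12
s = -8 (s = Add(-4, Mul(-1, 4)) = Add(-4, -4) = -8)
Function('X')(Z) = Add(-3, Mul(Rational(1, 2), Pow(Add(-4, Mul(4, Pow(Z, 2))), Rational(1, 2)))) (Function('X')(Z) = Add(-3, Mul(Rational(1, 2), Pow(Add(Mul(4, Pow(Z, 2)), -4), Rational(1, 2)))) = Add(-3, Mul(Rational(1, 2), Pow(Add(-4, Mul(4, Pow(Z, 2))), Rational(1, 2)))))
Mul(Mul(Function('X')(Add(Add(6, s), x)), -31), -20) = Mul(Mul(Add(-3, Pow(Add(-1, Pow(Add(Add(6, -8), 12), 2)), Rational(1, 2))), -31), -20) = Mul(Mul(Add(-3, Pow(Add(-1, Pow(Add(-2, 12), 2)), Rational(1, 2))), -31), -20) = Mul(Mul(Add(-3, Pow(Add(-1, Pow(10, 2)), Rational(1, 2))), -31), -20) = Mul(Mul(Add(-3, Pow(Add(-1, 100), Rational(1, 2))), -31), -20) = Mul(Mul(Add(-3, Pow(99, Rational(1, 2))), -31), -20) = Mul(Mul(Add(-3, Mul(3, Pow(11, Rational(1, 2)))), -31), -20) = Mul(Add(93, Mul(-93, Pow(11, Rational(1, 2)))), -20) = Add(-1860, Mul(1860, Pow(11, Rational(1, 2))))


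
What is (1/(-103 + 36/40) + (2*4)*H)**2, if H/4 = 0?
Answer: 100/1042441 ≈ 9.5929e-5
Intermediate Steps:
H = 0 (H = 4*0 = 0)
(1/(-103 + 36/40) + (2*4)*H)**2 = (1/(-103 + 36/40) + (2*4)*0)**2 = (1/(-103 + 36*(1/40)) + 8*0)**2 = (1/(-103 + 9/10) + 0)**2 = (1/(-1021/10) + 0)**2 = (-10/1021 + 0)**2 = (-10/1021)**2 = 100/1042441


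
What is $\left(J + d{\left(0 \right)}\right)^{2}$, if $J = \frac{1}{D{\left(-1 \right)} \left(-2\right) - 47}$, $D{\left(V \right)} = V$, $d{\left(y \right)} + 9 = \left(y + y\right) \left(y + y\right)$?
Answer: $\frac{164836}{2025} \approx 81.401$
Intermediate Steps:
$d{\left(y \right)} = -9 + 4 y^{2}$ ($d{\left(y \right)} = -9 + \left(y + y\right) \left(y + y\right) = -9 + 2 y 2 y = -9 + 4 y^{2}$)
$J = - \frac{1}{45}$ ($J = \frac{1}{\left(-1\right) \left(-2\right) - 47} = \frac{1}{2 - 47} = \frac{1}{-45} = - \frac{1}{45} \approx -0.022222$)
$\left(J + d{\left(0 \right)}\right)^{2} = \left(- \frac{1}{45} - \left(9 - 4 \cdot 0^{2}\right)\right)^{2} = \left(- \frac{1}{45} + \left(-9 + 4 \cdot 0\right)\right)^{2} = \left(- \frac{1}{45} + \left(-9 + 0\right)\right)^{2} = \left(- \frac{1}{45} - 9\right)^{2} = \left(- \frac{406}{45}\right)^{2} = \frac{164836}{2025}$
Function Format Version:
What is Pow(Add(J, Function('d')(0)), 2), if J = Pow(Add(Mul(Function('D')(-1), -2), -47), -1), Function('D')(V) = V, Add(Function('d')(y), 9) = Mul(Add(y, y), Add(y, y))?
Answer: Rational(164836, 2025) ≈ 81.401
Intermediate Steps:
Function('d')(y) = Add(-9, Mul(4, Pow(y, 2))) (Function('d')(y) = Add(-9, Mul(Add(y, y), Add(y, y))) = Add(-9, Mul(Mul(2, y), Mul(2, y))) = Add(-9, Mul(4, Pow(y, 2))))
J = Rational(-1, 45) (J = Pow(Add(Mul(-1, -2), -47), -1) = Pow(Add(2, -47), -1) = Pow(-45, -1) = Rational(-1, 45) ≈ -0.022222)
Pow(Add(J, Function('d')(0)), 2) = Pow(Add(Rational(-1, 45), Add(-9, Mul(4, Pow(0, 2)))), 2) = Pow(Add(Rational(-1, 45), Add(-9, Mul(4, 0))), 2) = Pow(Add(Rational(-1, 45), Add(-9, 0)), 2) = Pow(Add(Rational(-1, 45), -9), 2) = Pow(Rational(-406, 45), 2) = Rational(164836, 2025)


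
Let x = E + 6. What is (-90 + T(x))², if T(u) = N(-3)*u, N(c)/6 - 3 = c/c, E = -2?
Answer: 36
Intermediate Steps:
N(c) = 24 (N(c) = 18 + 6*(c/c) = 18 + 6*1 = 18 + 6 = 24)
x = 4 (x = -2 + 6 = 4)
T(u) = 24*u
(-90 + T(x))² = (-90 + 24*4)² = (-90 + 96)² = 6² = 36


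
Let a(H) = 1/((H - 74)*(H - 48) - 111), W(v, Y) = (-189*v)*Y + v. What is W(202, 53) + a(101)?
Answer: -2670666239/1320 ≈ -2.0232e+6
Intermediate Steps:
W(v, Y) = v - 189*Y*v (W(v, Y) = -189*Y*v + v = v - 189*Y*v)
a(H) = 1/(-111 + (-74 + H)*(-48 + H)) (a(H) = 1/((-74 + H)*(-48 + H) - 111) = 1/(-111 + (-74 + H)*(-48 + H)))
W(202, 53) + a(101) = 202*(1 - 189*53) + 1/(3441 + 101**2 - 122*101) = 202*(1 - 10017) + 1/(3441 + 10201 - 12322) = 202*(-10016) + 1/1320 = -2023232 + 1/1320 = -2670666239/1320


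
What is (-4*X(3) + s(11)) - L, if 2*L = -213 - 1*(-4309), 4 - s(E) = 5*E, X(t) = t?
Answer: -2111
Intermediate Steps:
s(E) = 4 - 5*E
L = 2048 (L = (-213 - 1*(-4309))/2 = (-213 + 4309)/2 = (½)*4096 = 2048)
(-4*X(3) + s(11)) - L = (-4*3 + (4 - 5*11)) - 1*2048 = (-12 + (4 - 55)) - 2048 = (-12 - 51) - 2048 = -63 - 2048 = -2111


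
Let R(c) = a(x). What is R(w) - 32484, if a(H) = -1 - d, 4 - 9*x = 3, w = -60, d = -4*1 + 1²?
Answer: -32482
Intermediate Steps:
d = -3 (d = -4 + 1 = -3)
x = ⅑ (x = 4/9 - ⅑*3 = 4/9 - ⅓ = ⅑ ≈ 0.11111)
a(H) = 2 (a(H) = -1 - 1*(-3) = -1 + 3 = 2)
R(c) = 2
R(w) - 32484 = 2 - 32484 = -32482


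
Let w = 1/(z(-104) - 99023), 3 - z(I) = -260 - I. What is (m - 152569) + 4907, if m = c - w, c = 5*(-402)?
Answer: -14797172607/98864 ≈ -1.4967e+5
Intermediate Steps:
c = -2010
z(I) = 263 + I (z(I) = 3 - (-260 - I) = 3 + (260 + I) = 263 + I)
w = -1/98864 (w = 1/((263 - 104) - 99023) = 1/(159 - 99023) = 1/(-98864) = -1/98864 ≈ -1.0115e-5)
m = -198716639/98864 (m = -2010 - 1*(-1/98864) = -2010 + 1/98864 = -198716639/98864 ≈ -2010.0)
(m - 152569) + 4907 = (-198716639/98864 - 152569) + 4907 = -15282298255/98864 + 4907 = -14797172607/98864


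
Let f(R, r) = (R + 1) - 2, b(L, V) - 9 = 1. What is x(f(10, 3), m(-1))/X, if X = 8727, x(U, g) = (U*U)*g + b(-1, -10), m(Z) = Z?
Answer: -71/8727 ≈ -0.0081357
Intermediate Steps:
b(L, V) = 10 (b(L, V) = 9 + 1 = 10)
f(R, r) = -1 + R (f(R, r) = (1 + R) - 2 = -1 + R)
x(U, g) = 10 + g*U² (x(U, g) = (U*U)*g + 10 = U²*g + 10 = g*U² + 10 = 10 + g*U²)
x(f(10, 3), m(-1))/X = (10 - (-1 + 10)²)/8727 = (10 - 1*9²)*(1/8727) = (10 - 1*81)*(1/8727) = (10 - 81)*(1/8727) = -71*1/8727 = -71/8727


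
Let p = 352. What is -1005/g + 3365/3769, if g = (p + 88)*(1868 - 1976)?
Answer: 10912843/11940192 ≈ 0.91396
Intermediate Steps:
g = -47520 (g = (352 + 88)*(1868 - 1976) = 440*(-108) = -47520)
-1005/g + 3365/3769 = -1005/(-47520) + 3365/3769 = -1005*(-1/47520) + 3365*(1/3769) = 67/3168 + 3365/3769 = 10912843/11940192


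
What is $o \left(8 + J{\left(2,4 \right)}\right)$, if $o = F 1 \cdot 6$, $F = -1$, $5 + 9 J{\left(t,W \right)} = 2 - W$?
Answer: $- \frac{130}{3} \approx -43.333$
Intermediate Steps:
$J{\left(t,W \right)} = - \frac{1}{3} - \frac{W}{9}$ ($J{\left(t,W \right)} = - \frac{5}{9} + \frac{2 - W}{9} = - \frac{5}{9} - \left(- \frac{2}{9} + \frac{W}{9}\right) = - \frac{1}{3} - \frac{W}{9}$)
$o = -6$ ($o = \left(-1\right) 1 \cdot 6 = \left(-1\right) 6 = -6$)
$o \left(8 + J{\left(2,4 \right)}\right) = - 6 \left(8 - \frac{7}{9}\right) = \left(-6\right) \frac{65}{9} = - \frac{130}{3}$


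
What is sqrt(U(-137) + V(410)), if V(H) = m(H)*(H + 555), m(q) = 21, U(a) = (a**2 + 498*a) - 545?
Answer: I*sqrt(29737) ≈ 172.44*I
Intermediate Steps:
U(a) = -545 + a**2 + 498*a
V(H) = 11655 + 21*H (V(H) = 21*(H + 555) = 21*(555 + H) = 11655 + 21*H)
sqrt(U(-137) + V(410)) = sqrt((-545 + (-137)**2 + 498*(-137)) + (11655 + 21*410)) = sqrt((-545 + 18769 - 68226) + (11655 + 8610)) = sqrt(-50002 + 20265) = sqrt(-29737) = I*sqrt(29737)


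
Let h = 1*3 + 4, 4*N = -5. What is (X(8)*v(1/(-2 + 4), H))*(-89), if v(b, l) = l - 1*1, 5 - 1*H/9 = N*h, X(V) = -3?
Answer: 131097/4 ≈ 32774.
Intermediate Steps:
N = -5/4 (N = (¼)*(-5) = -5/4 ≈ -1.2500)
h = 7 (h = 3 + 4 = 7)
H = 495/4 (H = 45 - (-45)*7/4 = 45 - 9*(-35/4) = 45 + 315/4 = 495/4 ≈ 123.75)
v(b, l) = -1 + l (v(b, l) = l - 1 = -1 + l)
(X(8)*v(1/(-2 + 4), H))*(-89) = -3*(-1 + 495/4)*(-89) = -3*491/4*(-89) = -1473/4*(-89) = 131097/4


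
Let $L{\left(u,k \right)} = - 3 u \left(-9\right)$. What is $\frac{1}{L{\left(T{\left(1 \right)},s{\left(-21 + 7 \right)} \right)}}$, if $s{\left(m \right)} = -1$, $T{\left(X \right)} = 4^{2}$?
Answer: $\frac{1}{432} \approx 0.0023148$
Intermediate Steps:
$T{\left(X \right)} = 16$
$L{\left(u,k \right)} = 27 u$
$\frac{1}{L{\left(T{\left(1 \right)},s{\left(-21 + 7 \right)} \right)}} = \frac{1}{27 \cdot 16} = \frac{1}{432}$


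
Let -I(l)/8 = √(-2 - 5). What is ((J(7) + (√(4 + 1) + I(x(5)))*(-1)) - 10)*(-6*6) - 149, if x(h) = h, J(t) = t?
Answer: -41 + 36*√5 - 288*I*√7 ≈ 39.498 - 761.98*I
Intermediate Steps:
I(l) = -8*I*√7 (I(l) = -8*√(-2 - 5) = -8*I*√7)
((J(7) + (√(4 + 1) + I(x(5)))*(-1)) - 10)*(-6*6) - 149 = ((7 + (√(4 + 1) - 8*I*√7)*(-1)) - 10)*(-6*6) - 149 = ((7 + (√5 - 8*I*√7)*(-1)) - 10)*(-36) - 149 = ((7 + (-√5 + 8*I*√7)) - 10)*(-36) - 149 = ((7 - √5 + 8*I*√7) - 10)*(-36) - 149 = (-3 - √5 + 8*I*√7)*(-36) - 149 = (108 + 36*√5 - 288*I*√7) - 149 = -41 + 36*√5 - 288*I*√7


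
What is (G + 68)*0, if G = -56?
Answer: 0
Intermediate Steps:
(G + 68)*0 = (-56 + 68)*0 = 12*0 = 0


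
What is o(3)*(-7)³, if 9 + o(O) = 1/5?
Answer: 15092/5 ≈ 3018.4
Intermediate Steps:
o(O) = -44/5 (o(O) = -9 + 1/5 = -9 + ⅕ = -44/5)
o(3)*(-7)³ = -44/5*(-7)³ = -44/5*(-343) = 15092/5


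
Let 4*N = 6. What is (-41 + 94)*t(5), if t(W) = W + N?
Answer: 689/2 ≈ 344.50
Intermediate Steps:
N = 3/2 (N = (¼)*6 = 3/2 ≈ 1.5000)
t(W) = 3/2 + W (t(W) = W + 3/2 = 3/2 + W)
(-41 + 94)*t(5) = (-41 + 94)*(3/2 + 5) = 53*(13/2) = 689/2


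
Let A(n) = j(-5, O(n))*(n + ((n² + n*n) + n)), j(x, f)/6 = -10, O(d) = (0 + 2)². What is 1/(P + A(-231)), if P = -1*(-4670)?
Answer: -1/6370930 ≈ -1.5696e-7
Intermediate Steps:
O(d) = 4 (O(d) = 2² = 4)
j(x, f) = -60 (j(x, f) = 6*(-10) = -60)
A(n) = -120*n - 120*n² (A(n) = -60*(n + ((n² + n*n) + n)) = -60*(n + ((n² + n²) + n)) = -60*(n + (2*n² + n)) = -60*(n + (n + 2*n²)) = -60*(2*n + 2*n²) = -120*n - 120*n²)
P = 4670
1/(P + A(-231)) = 1/(4670 - 120*(-231)*(1 - 231)) = 1/(4670 - 120*(-231)*(-230)) = 1/(4670 - 6375600) = 1/(-6370930) = -1/6370930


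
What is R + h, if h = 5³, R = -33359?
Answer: -33234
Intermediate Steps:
h = 125
R + h = -33359 + 125 = -33234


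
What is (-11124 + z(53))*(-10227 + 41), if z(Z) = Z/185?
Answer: 20961636982/185 ≈ 1.1331e+8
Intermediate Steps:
z(Z) = Z/185 (z(Z) = Z*(1/185) = Z/185)
(-11124 + z(53))*(-10227 + 41) = (-11124 + (1/185)*53)*(-10227 + 41) = (-11124 + 53/185)*(-10186) = -2057887/185*(-10186) = 20961636982/185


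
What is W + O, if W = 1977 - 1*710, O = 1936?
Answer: 3203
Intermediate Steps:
W = 1267 (W = 1977 - 710 = 1267)
W + O = 1267 + 1936 = 3203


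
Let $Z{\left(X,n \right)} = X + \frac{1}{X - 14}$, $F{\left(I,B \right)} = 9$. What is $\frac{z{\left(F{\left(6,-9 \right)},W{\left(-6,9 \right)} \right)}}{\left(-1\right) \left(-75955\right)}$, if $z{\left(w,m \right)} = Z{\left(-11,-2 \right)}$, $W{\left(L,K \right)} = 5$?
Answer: $- \frac{276}{1898875} \approx -0.00014535$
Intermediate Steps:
$Z{\left(X,n \right)} = X + \frac{1}{-14 + X}$
$z{\left(w,m \right)} = - \frac{276}{25}$ ($z{\left(w,m \right)} = \frac{1 + \left(-11\right)^{2} - -154}{-14 - 11} = \frac{1 + 121 + 154}{-25} = \left(- \frac{1}{25}\right) 276 = - \frac{276}{25}$)
$\frac{z{\left(F{\left(6,-9 \right)},W{\left(-6,9 \right)} \right)}}{\left(-1\right) \left(-75955\right)} = - \frac{276}{25 \left(\left(-1\right) \left(-75955\right)\right)} = - \frac{276}{25 \cdot 75955} = \left(- \frac{276}{25}\right) \frac{1}{75955} = - \frac{276}{1898875}$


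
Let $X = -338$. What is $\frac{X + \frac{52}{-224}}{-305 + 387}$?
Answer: $- \frac{18941}{4592} \approx -4.1248$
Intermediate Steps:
$\frac{X + \frac{52}{-224}}{-305 + 387} = \frac{-338 + \frac{52}{-224}}{-305 + 387} = \frac{-338 + 52 \left(- \frac{1}{224}\right)}{82} = \left(-338 - \frac{13}{56}\right) \frac{1}{82} = \left(- \frac{18941}{56}\right) \frac{1}{82} = - \frac{18941}{4592}$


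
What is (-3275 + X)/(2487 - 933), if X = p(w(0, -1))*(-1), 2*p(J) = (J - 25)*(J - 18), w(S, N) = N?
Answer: -587/259 ≈ -2.2664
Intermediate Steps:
p(J) = (-25 + J)*(-18 + J)/2 (p(J) = ((J - 25)*(J - 18))/2 = ((-25 + J)*(-18 + J))/2 = (-25 + J)*(-18 + J)/2)
X = -247 (X = (225 + (1/2)*(-1)**2 - 43/2*(-1))*(-1) = (225 + (1/2)*1 + 43/2)*(-1) = (225 + 1/2 + 43/2)*(-1) = 247*(-1) = -247)
(-3275 + X)/(2487 - 933) = (-3275 - 247)/(2487 - 933) = -3522/1554 = -3522*1/1554 = -587/259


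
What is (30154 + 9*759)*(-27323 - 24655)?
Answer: -1922406330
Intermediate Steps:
(30154 + 9*759)*(-27323 - 24655) = (30154 + 6831)*(-51978) = 36985*(-51978) = -1922406330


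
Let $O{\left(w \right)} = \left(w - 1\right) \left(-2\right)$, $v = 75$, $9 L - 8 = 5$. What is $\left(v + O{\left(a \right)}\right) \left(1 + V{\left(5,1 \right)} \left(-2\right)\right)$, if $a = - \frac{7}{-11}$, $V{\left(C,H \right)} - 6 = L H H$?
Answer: $- \frac{104125}{99} \approx -1051.8$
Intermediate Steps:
$L = \frac{13}{9}$ ($L = \frac{8}{9} + \frac{1}{9} \cdot 5 = \frac{8}{9} + \frac{5}{9} = \frac{13}{9} \approx 1.4444$)
$V{\left(C,H \right)} = 6 + \frac{13 H^{2}}{9}$ ($V{\left(C,H \right)} = 6 + \frac{13 H}{9} H = 6 + \frac{13 H^{2}}{9}$)
$a = \frac{7}{11}$ ($a = \left(-7\right) \left(- \frac{1}{11}\right) = \frac{7}{11} \approx 0.63636$)
$O{\left(w \right)} = 2 - 2 w$ ($O{\left(w \right)} = \left(-1 + w\right) \left(-2\right) = 2 - 2 w$)
$\left(v + O{\left(a \right)}\right) \left(1 + V{\left(5,1 \right)} \left(-2\right)\right) = \left(75 + \left(2 - \frac{14}{11}\right)\right) \left(1 + \left(6 + \frac{13 \cdot 1^{2}}{9}\right) \left(-2\right)\right) = \left(75 + \left(2 - \frac{14}{11}\right)\right) \left(1 + \left(6 + \frac{13}{9} \cdot 1\right) \left(-2\right)\right) = \left(75 + \frac{8}{11}\right) \left(1 + \left(6 + \frac{13}{9}\right) \left(-2\right)\right) = \frac{833 \left(1 + \frac{67}{9} \left(-2\right)\right)}{11} = \frac{833 \left(1 - \frac{134}{9}\right)}{11} = \frac{833}{11} \left(- \frac{125}{9}\right) = - \frac{104125}{99}$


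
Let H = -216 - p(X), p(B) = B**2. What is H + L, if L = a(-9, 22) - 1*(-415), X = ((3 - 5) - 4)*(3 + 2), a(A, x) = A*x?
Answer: -899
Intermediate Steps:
X = -30 (X = (-2 - 4)*5 = -6*5 = -30)
L = 217 (L = -9*22 - 1*(-415) = -198 + 415 = 217)
H = -1116 (H = -216 - 1*(-30)**2 = -216 - 1*900 = -216 - 900 = -1116)
H + L = -1116 + 217 = -899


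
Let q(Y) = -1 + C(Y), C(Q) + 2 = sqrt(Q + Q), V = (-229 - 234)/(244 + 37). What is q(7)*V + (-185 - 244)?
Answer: -119160/281 - 463*sqrt(14)/281 ≈ -430.22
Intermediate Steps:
V = -463/281 ≈ -1.6477
C(Q) = -2 + sqrt(2)*sqrt(Q) (C(Q) = -2 + sqrt(Q + Q) = -2 + sqrt(2*Q) = -2 + sqrt(2)*sqrt(Q))
q(Y) = -3 + sqrt(2)*sqrt(Y) (q(Y) = -1 + (-2 + sqrt(2)*sqrt(Y)) = -3 + sqrt(2)*sqrt(Y))
q(7)*V + (-185 - 244) = (-3 + sqrt(2)*sqrt(7))*(-463/281) + (-185 - 244) = (-3 + sqrt(14))*(-463/281) - 429 = (1389/281 - 463*sqrt(14)/281) - 429 = -119160/281 - 463*sqrt(14)/281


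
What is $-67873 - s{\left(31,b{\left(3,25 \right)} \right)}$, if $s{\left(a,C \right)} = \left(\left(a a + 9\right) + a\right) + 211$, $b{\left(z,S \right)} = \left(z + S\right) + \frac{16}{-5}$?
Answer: $-69085$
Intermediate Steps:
$b{\left(z,S \right)} = - \frac{16}{5} + S + z$ ($b{\left(z,S \right)} = \left(S + z\right) + 16 \left(- \frac{1}{5}\right) = \left(S + z\right) - \frac{16}{5} = - \frac{16}{5} + S + z$)
$s{\left(a,C \right)} = 220 + a + a^{2}$ ($s{\left(a,C \right)} = \left(\left(a^{2} + 9\right) + a\right) + 211 = \left(\left(9 + a^{2}\right) + a\right) + 211 = \left(9 + a + a^{2}\right) + 211 = 220 + a + a^{2}$)
$-67873 - s{\left(31,b{\left(3,25 \right)} \right)} = -67873 - \left(220 + 31 + 31^{2}\right) = -67873 - \left(220 + 31 + 961\right) = -67873 - 1212 = -69085$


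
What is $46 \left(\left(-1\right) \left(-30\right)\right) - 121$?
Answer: $1259$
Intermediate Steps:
$46 \left(\left(-1\right) \left(-30\right)\right) - 121 = 46 \cdot 30 - 121 = 1380 - 121 = 1259$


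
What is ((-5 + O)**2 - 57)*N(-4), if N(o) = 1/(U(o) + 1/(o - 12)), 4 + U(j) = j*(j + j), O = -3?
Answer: 112/447 ≈ 0.25056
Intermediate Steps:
U(j) = -4 + 2*j**2 (U(j) = -4 + j*(j + j) = -4 + j*(2*j) = -4 + 2*j**2)
N(o) = 1/(-4 + 1/(-12 + o) + 2*o**2) (N(o) = 1/((-4 + 2*o**2) + 1/(o - 12)) = 1/((-4 + 2*o**2) + 1/(-12 + o)) = 1/(-4 + 1/(-12 + o) + 2*o**2))
((-5 + O)**2 - 57)*N(-4) = ((-5 - 3)**2 - 57)*((-12 - 4)/(49 - 24*(-4)**2 + 2*(-4)*(-2 + (-4)**2))) = ((-8)**2 - 57)*(-16/(49 - 24*16 + 2*(-4)*(-2 + 16))) = (64 - 57)*(-16/(49 - 384 + 2*(-4)*14)) = 7*(-16/(49 - 384 - 112)) = 7*(-16/(-447)) = 7*(-1/447*(-16)) = 7*(16/447) = 112/447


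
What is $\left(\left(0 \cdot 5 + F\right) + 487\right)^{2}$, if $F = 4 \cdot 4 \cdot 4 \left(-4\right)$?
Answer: $53361$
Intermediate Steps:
$F = -256$ ($F = 16 \cdot 4 \left(-4\right) = 64 \left(-4\right) = -256$)
$\left(\left(0 \cdot 5 + F\right) + 487\right)^{2} = \left(\left(0 \cdot 5 - 256\right) + 487\right)^{2} = \left(\left(0 - 256\right) + 487\right)^{2} = \left(-256 + 487\right)^{2} = 231^{2} = 53361$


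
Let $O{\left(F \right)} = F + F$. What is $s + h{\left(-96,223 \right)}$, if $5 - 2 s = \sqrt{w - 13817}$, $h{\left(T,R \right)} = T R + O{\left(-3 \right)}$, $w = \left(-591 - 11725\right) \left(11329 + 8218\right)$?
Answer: $- \frac{42823}{2} - \frac{i \sqrt{240754669}}{2} \approx -21412.0 - 7758.1 i$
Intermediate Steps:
$O{\left(F \right)} = 2 F$
$w = -240740852$ ($w = \left(-12316\right) 19547 = -240740852$)
$h{\left(T,R \right)} = -6 + R T$ ($h{\left(T,R \right)} = T R + 2 \left(-3\right) = R T - 6 = -6 + R T$)
$s = \frac{5}{2} - \frac{i \sqrt{240754669}}{2}$ ($s = \frac{5}{2} - \frac{\sqrt{-240740852 - 13817}}{2} = \frac{5}{2} - \frac{\sqrt{-240754669}}{2} = \frac{5}{2} - \frac{i \sqrt{240754669}}{2} \approx 2.5 - 7758.1 i$)
$s + h{\left(-96,223 \right)} = \left(\frac{5}{2} - \frac{i \sqrt{240754669}}{2}\right) + \left(-6 + 223 \left(-96\right)\right) = \left(\frac{5}{2} - \frac{i \sqrt{240754669}}{2}\right) - 21414 = - \frac{42823}{2} - \frac{i \sqrt{240754669}}{2}$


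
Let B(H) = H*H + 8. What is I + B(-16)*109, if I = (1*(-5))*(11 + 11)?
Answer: 28666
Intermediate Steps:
I = -110 (I = -5*22 = -110)
B(H) = 8 + H² (B(H) = H² + 8 = 8 + H²)
I + B(-16)*109 = -110 + (8 + (-16)²)*109 = -110 + (8 + 256)*109 = -110 + 264*109 = -110 + 28776 = 28666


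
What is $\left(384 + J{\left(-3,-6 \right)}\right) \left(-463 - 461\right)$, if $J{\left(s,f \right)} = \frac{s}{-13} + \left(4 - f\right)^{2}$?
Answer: $- \frac{5816580}{13} \approx -4.4743 \cdot 10^{5}$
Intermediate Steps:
$J{\left(s,f \right)} = \left(4 - f\right)^{2} - \frac{s}{13}$ ($J{\left(s,f \right)} = - \frac{s}{13} + \left(4 - f\right)^{2} = \left(4 - f\right)^{2} - \frac{s}{13}$)
$\left(384 + J{\left(-3,-6 \right)}\right) \left(-463 - 461\right) = \left(384 - \left(- \frac{3}{13} - \left(-4 - 6\right)^{2}\right)\right) \left(-463 - 461\right) = \left(384 + \left(\left(-10\right)^{2} + \frac{3}{13}\right)\right) \left(-924\right) = \left(384 + \left(100 + \frac{3}{13}\right)\right) \left(-924\right) = \left(384 + \frac{1303}{13}\right) \left(-924\right) = \frac{6295}{13} \left(-924\right) = - \frac{5816580}{13}$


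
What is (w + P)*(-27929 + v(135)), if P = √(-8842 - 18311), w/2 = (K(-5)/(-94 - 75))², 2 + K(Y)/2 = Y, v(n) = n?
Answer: -838096/2197 - 83382*I*√3017 ≈ -381.47 - 4.5799e+6*I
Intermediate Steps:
K(Y) = -4 + 2*Y
w = 392/28561 (w = 2*((-4 + 2*(-5))/(-94 - 75))² = 2*((-4 - 10)/(-169))² = 2*(-14*(-1/169))² = 2*(14/169)² = 2*(196/28561) = 392/28561 ≈ 0.013725)
P = 3*I*√3017 (P = √(-27153) = 3*I*√3017 ≈ 164.78*I)
(w + P)*(-27929 + v(135)) = (392/28561 + 3*I*√3017)*(-27929 + 135) = (392/28561 + 3*I*√3017)*(-27794) = -838096/2197 - 83382*I*√3017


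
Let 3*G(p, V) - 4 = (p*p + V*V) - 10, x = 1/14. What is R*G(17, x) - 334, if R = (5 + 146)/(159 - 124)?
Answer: 1502099/20580 ≈ 72.988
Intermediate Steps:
x = 1/14 ≈ 0.071429
G(p, V) = -2 + V²/3 + p²/3 (G(p, V) = 4/3 + ((p*p + V*V) - 10)/3 = 4/3 + ((p² + V²) - 10)/3 = 4/3 + ((V² + p²) - 10)/3 = 4/3 + (-10 + V² + p²)/3 = 4/3 + (-10/3 + V²/3 + p²/3) = -2 + V²/3 + p²/3)
R = 151/35 ≈ 4.3143
R*G(17, x) - 334 = 151*(-2 + (1/14)²/3 + (⅓)*17²)/35 - 334 = 151*(-2 + (⅓)*(1/196) + (⅓)*289)/35 - 334 = 151*(-2 + 1/588 + 289/3)/35 - 334 = (151/35)*(55469/588) - 334 = 8375819/20580 - 334 = 1502099/20580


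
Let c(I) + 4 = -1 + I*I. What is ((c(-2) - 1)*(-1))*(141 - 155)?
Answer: -28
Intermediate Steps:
c(I) = -5 + I² (c(I) = -4 + (-1 + I*I) = -4 + (-1 + I²) = -5 + I²)
((c(-2) - 1)*(-1))*(141 - 155) = (((-5 + (-2)²) - 1)*(-1))*(141 - 155) = (((-5 + 4) - 1)*(-1))*(-14) = ((-1 - 1)*(-1))*(-14) = -2*(-1)*(-14) = 2*(-14) = -28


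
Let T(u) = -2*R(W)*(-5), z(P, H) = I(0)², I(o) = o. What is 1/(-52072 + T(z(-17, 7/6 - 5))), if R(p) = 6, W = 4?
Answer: -1/52012 ≈ -1.9226e-5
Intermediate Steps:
z(P, H) = 0 (z(P, H) = 0² = 0)
T(u) = 60 (T(u) = -2*6*(-5) = -12*(-5) = 60)
1/(-52072 + T(z(-17, 7/6 - 5))) = 1/(-52072 + 60) = 1/(-52012) = -1/52012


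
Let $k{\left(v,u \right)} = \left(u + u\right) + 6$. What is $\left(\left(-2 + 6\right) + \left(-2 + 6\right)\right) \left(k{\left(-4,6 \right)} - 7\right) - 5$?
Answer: $83$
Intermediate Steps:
$k{\left(v,u \right)} = 6 + 2 u$ ($k{\left(v,u \right)} = 2 u + 6 = 6 + 2 u$)
$\left(\left(-2 + 6\right) + \left(-2 + 6\right)\right) \left(k{\left(-4,6 \right)} - 7\right) - 5 = \left(\left(-2 + 6\right) + \left(-2 + 6\right)\right) \left(\left(6 + 2 \cdot 6\right) - 7\right) - 5 = \left(4 + 4\right) \left(\left(6 + 12\right) - 7\right) - 5 = 8 \left(18 - 7\right) - 5 = 8 \cdot 11 - 5 = 88 - 5 = 83$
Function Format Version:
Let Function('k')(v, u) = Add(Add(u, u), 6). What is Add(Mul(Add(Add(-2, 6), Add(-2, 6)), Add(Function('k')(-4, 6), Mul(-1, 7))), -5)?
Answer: 83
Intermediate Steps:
Function('k')(v, u) = Add(6, Mul(2, u)) (Function('k')(v, u) = Add(Mul(2, u), 6) = Add(6, Mul(2, u)))
Add(Mul(Add(Add(-2, 6), Add(-2, 6)), Add(Function('k')(-4, 6), Mul(-1, 7))), -5) = Add(Mul(Add(Add(-2, 6), Add(-2, 6)), Add(Add(6, Mul(2, 6)), Mul(-1, 7))), -5) = Add(Mul(Add(4, 4), Add(Add(6, 12), -7)), -5) = Add(Mul(8, Add(18, -7)), -5) = Add(Mul(8, 11), -5) = Add(88, -5) = 83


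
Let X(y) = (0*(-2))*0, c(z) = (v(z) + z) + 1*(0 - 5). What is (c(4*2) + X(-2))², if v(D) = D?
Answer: 121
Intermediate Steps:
c(z) = -5 + 2*z (c(z) = (z + z) + 1*(0 - 5) = 2*z + 1*(-5) = 2*z - 5 = -5 + 2*z)
X(y) = 0 (X(y) = 0*0 = 0)
(c(4*2) + X(-2))² = ((-5 + 2*(4*2)) + 0)² = ((-5 + 2*8) + 0)² = ((-5 + 16) + 0)² = (11 + 0)² = 11² = 121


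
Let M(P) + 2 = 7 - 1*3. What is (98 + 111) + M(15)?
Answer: 211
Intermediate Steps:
M(P) = 2 (M(P) = -2 + (7 - 1*3) = -2 + (7 - 3) = -2 + 4 = 2)
(98 + 111) + M(15) = (98 + 111) + 2 = 209 + 2 = 211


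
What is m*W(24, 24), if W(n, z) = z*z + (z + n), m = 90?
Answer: 56160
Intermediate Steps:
W(n, z) = n + z + z² (W(n, z) = z² + (n + z) = n + z + z²)
m*W(24, 24) = 90*(24 + 24 + 24²) = 90*(24 + 24 + 576) = 90*624 = 56160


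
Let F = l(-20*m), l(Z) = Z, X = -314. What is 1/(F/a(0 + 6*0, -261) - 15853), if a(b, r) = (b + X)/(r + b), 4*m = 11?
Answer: -314/4992197 ≈ -6.2898e-5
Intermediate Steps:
m = 11/4 (m = (¼)*11 = 11/4 ≈ 2.7500)
F = -55 (F = -20*11/4 = -55)
a(b, r) = (-314 + b)/(b + r) (a(b, r) = (b - 314)/(r + b) = (-314 + b)/(b + r))
1/(F/a(0 + 6*0, -261) - 15853) = 1/(-55*((0 + 6*0) - 261)/(-314 + (0 + 6*0)) - 15853) = 1/(-55*((0 + 0) - 261)/(-314 + (0 + 0)) - 15853) = 1/(-55*(0 - 261)/(-314 + 0) - 15853) = 1/(-55/(-314/(-261)) - 15853) = 1/(-55/((-1/261*(-314))) - 15853) = 1/(-55/314/261 - 15853) = 1/(-55*261/314 - 15853) = 1/(-14355/314 - 15853) = 1/(-4992197/314) = -314/4992197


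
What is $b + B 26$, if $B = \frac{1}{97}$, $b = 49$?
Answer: $\frac{4779}{97} \approx 49.268$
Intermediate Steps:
$B = \frac{1}{97} \approx 0.010309$
$b + B 26 = 49 + \frac{1}{97} \cdot 26 = 49 + \frac{26}{97} = \frac{4779}{97}$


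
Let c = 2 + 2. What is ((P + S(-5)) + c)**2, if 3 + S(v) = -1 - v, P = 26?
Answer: 961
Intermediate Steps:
c = 4
S(v) = -4 - v (S(v) = -3 + (-1 - v) = -4 - v)
((P + S(-5)) + c)**2 = ((26 + (-4 - 1*(-5))) + 4)**2 = ((26 + (-4 + 5)) + 4)**2 = ((26 + 1) + 4)**2 = (27 + 4)**2 = 31**2 = 961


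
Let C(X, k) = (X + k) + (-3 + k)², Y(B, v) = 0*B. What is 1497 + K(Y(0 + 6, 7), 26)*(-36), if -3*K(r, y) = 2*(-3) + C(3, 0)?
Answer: 1569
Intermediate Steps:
Y(B, v) = 0
C(X, k) = X + k + (-3 + k)²
K(r, y) = -2 (K(r, y) = -(2*(-3) + (3 + 0 + (-3 + 0)²))/3 = -(-6 + (3 + 0 + (-3)²))/3 = -(-6 + (3 + 0 + 9))/3 = -(-6 + 12)/3 = -⅓*6 = -2)
1497 + K(Y(0 + 6, 7), 26)*(-36) = 1497 - 2*(-36) = 1497 + 72 = 1569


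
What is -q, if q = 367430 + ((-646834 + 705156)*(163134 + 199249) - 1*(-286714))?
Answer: -21135555470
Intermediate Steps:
q = 21135555470 (q = 367430 + (58322*362383 + 286714) = 367430 + (21134901326 + 286714) = 367430 + 21135188040 = 21135555470)
-q = -1*21135555470 = -21135555470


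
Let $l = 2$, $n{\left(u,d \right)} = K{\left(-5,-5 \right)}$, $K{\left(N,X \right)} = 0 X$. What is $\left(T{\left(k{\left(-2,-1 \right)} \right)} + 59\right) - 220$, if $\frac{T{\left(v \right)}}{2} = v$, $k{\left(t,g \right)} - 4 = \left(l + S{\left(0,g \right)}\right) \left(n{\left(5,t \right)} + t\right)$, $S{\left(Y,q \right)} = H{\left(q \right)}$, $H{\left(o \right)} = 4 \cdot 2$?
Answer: $-193$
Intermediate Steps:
$H{\left(o \right)} = 8$
$K{\left(N,X \right)} = 0$
$n{\left(u,d \right)} = 0$
$S{\left(Y,q \right)} = 8$
$k{\left(t,g \right)} = 4 + 10 t$ ($k{\left(t,g \right)} = 4 + \left(2 + 8\right) \left(0 + t\right) = 4 + 10 t$)
$T{\left(v \right)} = 2 v$
$\left(T{\left(k{\left(-2,-1 \right)} \right)} + 59\right) - 220 = \left(2 \left(4 + 10 \left(-2\right)\right) + 59\right) - 220 = \left(2 \left(4 - 20\right) + 59\right) - 220 = \left(2 \left(-16\right) + 59\right) - 220 = \left(-32 + 59\right) - 220 = 27 - 220 = -193$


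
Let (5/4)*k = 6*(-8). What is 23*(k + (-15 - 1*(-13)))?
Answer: -4646/5 ≈ -929.20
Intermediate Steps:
k = -192/5 (k = 4*(6*(-8))/5 = (⅘)*(-48) = -192/5 ≈ -38.400)
23*(k + (-15 - 1*(-13))) = 23*(-192/5 + (-15 - 1*(-13))) = 23*(-192/5 + (-15 + 13)) = 23*(-192/5 - 2) = 23*(-202/5) = -4646/5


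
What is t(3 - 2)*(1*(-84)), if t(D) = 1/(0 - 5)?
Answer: 84/5 ≈ 16.800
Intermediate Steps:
t(D) = -1/5 (t(D) = 1/(-5) = -1/5)
t(3 - 2)*(1*(-84)) = -(-84)/5 = -1/5*(-84) = 84/5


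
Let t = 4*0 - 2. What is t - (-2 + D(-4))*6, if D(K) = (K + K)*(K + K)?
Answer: -374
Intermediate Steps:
D(K) = 4*K² (D(K) = (2*K)*(2*K) = 4*K²)
t = -2 (t = 0 - 2 = -2)
t - (-2 + D(-4))*6 = -2 - (-2 + 4*(-4)²)*6 = -2 - (-2 + 4*16)*6 = -2 - (-2 + 64)*6 = -2 - 1*62*6 = -2 - 62*6 = -2 - 372 = -374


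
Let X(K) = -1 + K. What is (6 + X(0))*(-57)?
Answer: -285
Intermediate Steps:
(6 + X(0))*(-57) = (6 + (-1 + 0))*(-57) = (6 - 1)*(-57) = 5*(-57) = -285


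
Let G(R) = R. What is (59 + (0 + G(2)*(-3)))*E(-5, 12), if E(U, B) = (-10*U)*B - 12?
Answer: 31164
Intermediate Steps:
E(U, B) = -12 - 10*B*U (E(U, B) = -10*B*U - 12 = -12 - 10*B*U)
(59 + (0 + G(2)*(-3)))*E(-5, 12) = (59 + (0 + 2*(-3)))*(-12 - 10*12*(-5)) = (59 + (0 - 6))*(-12 + 600) = (59 - 6)*588 = 53*588 = 31164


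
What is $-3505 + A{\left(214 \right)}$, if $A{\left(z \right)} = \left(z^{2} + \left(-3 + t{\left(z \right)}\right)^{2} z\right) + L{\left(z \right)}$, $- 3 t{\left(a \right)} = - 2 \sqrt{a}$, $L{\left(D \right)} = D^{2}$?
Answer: $\frac{993301}{9} - 856 \sqrt{214} \approx 97845.0$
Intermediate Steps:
$t{\left(a \right)} = \frac{2 \sqrt{a}}{3}$ ($t{\left(a \right)} = - \frac{\left(-2\right) \sqrt{a}}{3} = \frac{2 \sqrt{a}}{3}$)
$A{\left(z \right)} = 2 z^{2} + z \left(-3 + \frac{2 \sqrt{z}}{3}\right)^{2}$ ($A{\left(z \right)} = \left(z^{2} + \left(-3 + \frac{2 \sqrt{z}}{3}\right)^{2} z\right) + z^{2} = \left(z^{2} + z \left(-3 + \frac{2 \sqrt{z}}{3}\right)^{2}\right) + z^{2} = 2 z^{2} + z \left(-3 + \frac{2 \sqrt{z}}{3}\right)^{2}$)
$-3505 + A{\left(214 \right)} = -3505 + \frac{1}{9} \cdot 214 \left(\left(-9 + 2 \sqrt{214}\right)^{2} + 18 \cdot 214\right) = -3505 + \frac{1}{9} \cdot 214 \left(\left(-9 + 2 \sqrt{214}\right)^{2} + 3852\right) = -3505 + \frac{1}{9} \cdot 214 \left(3852 + \left(-9 + 2 \sqrt{214}\right)^{2}\right) = -3505 + \left(91592 + \frac{214 \left(-9 + 2 \sqrt{214}\right)^{2}}{9}\right) = 88087 + \frac{214 \left(-9 + 2 \sqrt{214}\right)^{2}}{9}$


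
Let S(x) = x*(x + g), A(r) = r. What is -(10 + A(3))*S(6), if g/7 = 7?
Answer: -4290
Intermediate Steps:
g = 49 (g = 7*7 = 49)
S(x) = x*(49 + x) (S(x) = x*(x + 49) = x*(49 + x))
-(10 + A(3))*S(6) = -(10 + 3)*6*(49 + 6) = -13*6*55 = -13*330 = -1*4290 = -4290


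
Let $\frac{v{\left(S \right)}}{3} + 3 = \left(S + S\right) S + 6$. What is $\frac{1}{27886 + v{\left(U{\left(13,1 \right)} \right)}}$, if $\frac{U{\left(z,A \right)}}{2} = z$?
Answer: $\frac{1}{31951} \approx 3.1298 \cdot 10^{-5}$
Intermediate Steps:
$U{\left(z,A \right)} = 2 z$
$v{\left(S \right)} = 9 + 6 S^{2}$ ($v{\left(S \right)} = -9 + 3 \left(\left(S + S\right) S + 6\right) = -9 + 3 \left(2 S S + 6\right) = -9 + 3 \left(2 S^{2} + 6\right) = -9 + 3 \left(6 + 2 S^{2}\right) = -9 + \left(18 + 6 S^{2}\right) = 9 + 6 S^{2}$)
$\frac{1}{27886 + v{\left(U{\left(13,1 \right)} \right)}} = \frac{1}{27886 + \left(9 + 6 \left(2 \cdot 13\right)^{2}\right)} = \frac{1}{27886 + \left(9 + 6 \cdot 26^{2}\right)} = \frac{1}{27886 + \left(9 + 6 \cdot 676\right)} = \frac{1}{27886 + \left(9 + 4056\right)} = \frac{1}{27886 + 4065} = \frac{1}{31951}$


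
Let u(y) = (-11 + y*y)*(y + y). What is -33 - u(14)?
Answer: -5213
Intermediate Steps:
u(y) = 2*y*(-11 + y**2) (u(y) = (-11 + y**2)*(2*y) = 2*y*(-11 + y**2))
-33 - u(14) = -33 - 2*14*(-11 + 14**2) = -33 - 2*14*(-11 + 196) = -33 - 2*14*185 = -33 - 1*5180 = -33 - 5180 = -5213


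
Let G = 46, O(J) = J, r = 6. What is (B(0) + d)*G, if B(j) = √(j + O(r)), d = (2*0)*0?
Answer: 46*√6 ≈ 112.68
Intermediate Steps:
d = 0 (d = 0*0 = 0)
B(j) = √(6 + j) (B(j) = √(j + 6) = √(6 + j))
(B(0) + d)*G = (√(6 + 0) + 0)*46 = (√6 + 0)*46 = √6*46 = 46*√6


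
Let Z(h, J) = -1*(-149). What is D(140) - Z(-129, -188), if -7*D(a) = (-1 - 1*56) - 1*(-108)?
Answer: -1094/7 ≈ -156.29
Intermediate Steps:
D(a) = -51/7 (D(a) = -((-1 - 1*56) - 1*(-108))/7 = -((-1 - 56) + 108)/7 = -(-57 + 108)/7 = -⅐*51 = -51/7)
Z(h, J) = 149
D(140) - Z(-129, -188) = -51/7 - 1*149 = -51/7 - 149 = -1094/7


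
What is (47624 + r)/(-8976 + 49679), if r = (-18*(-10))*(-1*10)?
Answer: 45824/40703 ≈ 1.1258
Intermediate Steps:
r = -1800 (r = 180*(-10) = -1800)
(47624 + r)/(-8976 + 49679) = (47624 - 1800)/(-8976 + 49679) = 45824/40703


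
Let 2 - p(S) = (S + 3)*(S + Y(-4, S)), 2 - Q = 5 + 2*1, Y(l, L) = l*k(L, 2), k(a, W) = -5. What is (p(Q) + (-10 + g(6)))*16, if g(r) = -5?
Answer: 272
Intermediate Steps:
Y(l, L) = -5*l (Y(l, L) = l*(-5) = -5*l)
Q = -5 (Q = 2 - (5 + 2*1) = 2 - (5 + 2) = 2 - 1*7 = 2 - 7 = -5)
p(S) = 2 - (3 + S)*(20 + S) (p(S) = 2 - (S + 3)*(S - 5*(-4)) = 2 - (3 + S)*(S + 20) = 2 - (3 + S)*(20 + S))
(p(Q) + (-10 + g(6)))*16 = ((-58 - 1*(-5)² - 23*(-5)) + (-10 - 5))*16 = ((-58 - 1*25 + 115) - 15)*16 = ((-58 - 25 + 115) - 15)*16 = (32 - 15)*16 = 17*16 = 272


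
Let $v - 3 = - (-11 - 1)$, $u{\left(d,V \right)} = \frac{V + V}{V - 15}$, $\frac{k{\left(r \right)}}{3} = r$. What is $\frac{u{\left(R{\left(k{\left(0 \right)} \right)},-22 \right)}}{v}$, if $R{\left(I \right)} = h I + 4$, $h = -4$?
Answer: $\frac{44}{555} \approx 0.079279$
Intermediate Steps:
$k{\left(r \right)} = 3 r$
$R{\left(I \right)} = 4 - 4 I$ ($R{\left(I \right)} = - 4 I + 4 = 4 - 4 I$)
$u{\left(d,V \right)} = \frac{2 V}{-15 + V}$
$v = 15$ ($v = 3 - \left(-11 - 1\right) = 3 - -12 = 3 + 12 = 15$)
$\frac{u{\left(R{\left(k{\left(0 \right)} \right)},-22 \right)}}{v} = \frac{2 \left(-22\right) \frac{1}{-15 - 22}}{15} = 2 \left(-22\right) \frac{1}{-37} \cdot \frac{1}{15} = 2 \left(-22\right) \left(- \frac{1}{37}\right) \frac{1}{15} = \frac{44}{37} \cdot \frac{1}{15} = \frac{44}{555}$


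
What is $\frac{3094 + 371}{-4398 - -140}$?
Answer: $- \frac{3465}{4258} \approx -0.81376$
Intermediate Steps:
$\frac{3094 + 371}{-4398 - -140} = \frac{3465}{-4398 + 140} = \frac{3465}{-4258} = 3465 \left(- \frac{1}{4258}\right) = - \frac{3465}{4258}$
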